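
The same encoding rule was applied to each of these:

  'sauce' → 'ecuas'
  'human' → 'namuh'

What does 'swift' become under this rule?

tfiws

The output letters match the input read backwards: sauce reversed is ecuas. It's just the letters in reverse order.
For swift: reverse → tfiws.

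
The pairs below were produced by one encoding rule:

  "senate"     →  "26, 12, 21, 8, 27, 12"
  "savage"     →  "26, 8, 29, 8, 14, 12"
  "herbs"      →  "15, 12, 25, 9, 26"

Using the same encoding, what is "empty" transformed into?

s is letter #19 and maps to 26: an offset of 7. Letters become their 1-based position plus 7 (so a→8, b→9, …).
For empty: e=5→12, m=13→20, p=16→23, t=20→27, y=25→32.

12, 20, 23, 27, 32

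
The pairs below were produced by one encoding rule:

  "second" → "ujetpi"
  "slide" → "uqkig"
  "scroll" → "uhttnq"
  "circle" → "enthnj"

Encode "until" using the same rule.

A repeating key of period 2 is used — shifts +2, +5 over and over.
For until: u+2=w, n+5=s, t+2=v, i+5=n, l+2=n.

wsvnn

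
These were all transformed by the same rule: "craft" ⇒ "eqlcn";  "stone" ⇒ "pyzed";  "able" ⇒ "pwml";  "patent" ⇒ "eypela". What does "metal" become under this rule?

The word is reversed, then every letter is shifted forward by 11.
For metal: reverse → latem; then shift: l+11=w, a+11=l, t+11=e, e+11=p, m+11=x.

wlepx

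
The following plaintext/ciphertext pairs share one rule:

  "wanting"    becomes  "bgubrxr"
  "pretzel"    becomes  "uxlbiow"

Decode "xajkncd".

success

The shift increases by 1 at each position, starting from +5: 5, 6, 7, ….
Reversing it on xajkncd: x−5=s, a−6=u, j−7=c, k−8=c, n−9=e, c−10=s, d−11=s.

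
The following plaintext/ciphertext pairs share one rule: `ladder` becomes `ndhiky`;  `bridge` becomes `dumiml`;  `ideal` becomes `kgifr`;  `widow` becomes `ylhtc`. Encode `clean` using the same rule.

eoift

In ladder: l→n is +2, a→d is +3, d→h is +4, d→i is +5 — the shift increases by 1 each position. Letter i (0-indexed) is shifted by i+2, so successive shifts are 2, 3, 4, ….
Applying it to clean: c+2=e, l+3=o, e+4=i, a+5=f, n+6=t.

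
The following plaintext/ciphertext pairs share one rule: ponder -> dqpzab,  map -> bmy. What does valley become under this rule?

The output letters match the input read backwards, each shifted +12: ponder reversed is rednop. Read the word backwards and shift each letter +12.
For valley: reverse → yellav; then shift: y+12=k, e+12=q, l+12=x, l+12=x, a+12=m, v+12=h.

kqxxmh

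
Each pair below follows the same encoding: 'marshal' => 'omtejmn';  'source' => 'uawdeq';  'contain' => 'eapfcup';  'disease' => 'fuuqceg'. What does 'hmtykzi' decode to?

farming

Shifts by position in marshal: pos 0: m→o (+2), pos 1: a→m (+12), pos 2: r→t (+2), pos 3: s→e (+12) — repeating every 2. It's a Vigenère-style cipher with numeric key [2,12]: position i shifts by key[i mod 2].
Reversing it on hmtykzi: h−2=f, m−12=a, t−2=r, y−12=m, k−2=i, z−12=n, i−2=g.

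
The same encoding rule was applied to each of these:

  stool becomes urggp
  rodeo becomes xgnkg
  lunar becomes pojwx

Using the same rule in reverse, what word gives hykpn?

field

s(18)→u(20) and t(19)→r(17) fit y≡23x+22 (mod 26); the inverse of 23 mod 26 is 17. Treating letters as 0–25, the rule is x ↦ 23x + 22 (mod 26).
Reversing it on hykpn: h(7)→17·(7−22)≡5=f; y(24)→17·(24−22)≡8=i; k(10)→17·(10−22)≡4=e; p(15)→17·(15−22)≡11=l; n(13)→17·(13−22)≡3=d (all mod 26).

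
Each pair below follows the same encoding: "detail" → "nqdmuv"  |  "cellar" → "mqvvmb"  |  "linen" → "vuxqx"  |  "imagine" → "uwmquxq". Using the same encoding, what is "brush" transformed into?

The shift depends on letter class: consonant d→n is +10, but vowel e→q is +12. Vowels shift forward by 12 and consonants shift forward by 10.
Applying it to brush: b(cons)+10=l, r(cons)+10=b, u(vowel)+12=g, s(cons)+10=c, h(cons)+10=r.

lbgcr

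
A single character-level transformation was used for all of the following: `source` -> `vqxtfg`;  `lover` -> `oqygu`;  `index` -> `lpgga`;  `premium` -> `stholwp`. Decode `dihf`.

aged

Shifts by position in source: pos 0: s→v (+3), pos 1: o→q (+2), pos 2: u→x (+3), pos 3: r→t (+2) — repeating every 2. A repeating key of period 2 is used — shifts +3, +2 over and over.
Undoing it on dihf: d−3=a, i−2=g, h−3=e, f−2=d.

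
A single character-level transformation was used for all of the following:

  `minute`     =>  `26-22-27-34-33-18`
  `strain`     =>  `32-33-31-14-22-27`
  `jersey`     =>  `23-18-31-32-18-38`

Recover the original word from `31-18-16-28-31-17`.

The number is (letter's place in the alphabet, a=1) + 13.
Decoding 31-18-16-28-31-17: 31→(31−13)÷1=18=r, 18→(18−13)÷1=5=e, 16→(16−13)÷1=3=c, 28→(28−13)÷1=15=o, 31→(31−13)÷1=18=r, 17→(17−13)÷1=4=d.

record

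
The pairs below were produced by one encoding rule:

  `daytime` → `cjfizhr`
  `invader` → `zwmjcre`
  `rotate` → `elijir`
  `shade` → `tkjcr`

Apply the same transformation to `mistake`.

d(3)→c(2) and a(0)→j(9) fit y≡15x+9 (mod 26); the inverse of 15 mod 26 is 7. Each letter's alphabet position (a=0..z=25) is mapped through 15·x+9 mod 26 — an affine cipher.
Applying it to mistake: m(12)→15·12+9≡7=h; i(8)→15·8+9≡25=z; s(18)→15·18+9≡19=t; t(19)→15·19+9≡8=i; a(0)→15·0+9≡9=j; k(10)→15·10+9≡3=d; e(4)→15·4+9≡17=r (all mod 26).

hztijdr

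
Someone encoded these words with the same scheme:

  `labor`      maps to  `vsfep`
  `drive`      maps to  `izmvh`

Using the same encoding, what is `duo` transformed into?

syh

The output letters match the input read backwards, each shifted +4: labor reversed is robal. Read the word backwards and shift each letter +4.
Applying it to duo: reverse → oud; then shift: o+4=s, u+4=y, d+4=h.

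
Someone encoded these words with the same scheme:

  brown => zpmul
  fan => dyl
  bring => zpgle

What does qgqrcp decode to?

Compare letters: b→z is +24, r→p is +24, o→m is +24 — a constant shift. This is a Caesar cipher with shift 24.
Decoding qgqrcp: q−24=s, g−24=i, q−24=s, r−24=t, c−24=e, p−24=r.

sister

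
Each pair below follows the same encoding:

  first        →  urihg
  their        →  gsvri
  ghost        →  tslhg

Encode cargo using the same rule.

xzitl

This is the alphabet-reversal cipher (Atbash): a becomes z, b becomes y, etc.
For cargo: c↔x, a↔z, r↔i, g↔t, o↔l.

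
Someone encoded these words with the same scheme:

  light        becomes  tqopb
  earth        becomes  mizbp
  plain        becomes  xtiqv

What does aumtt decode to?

Compare letters: l→t is +8, i→q is +8, g→o is +8 — a constant shift. Every letter moves 8 places later in the alphabet, wrapping around z→a.
Reversing it on aumtt: a−8=s, u−8=m, m−8=e, t−8=l, t−8=l.

smell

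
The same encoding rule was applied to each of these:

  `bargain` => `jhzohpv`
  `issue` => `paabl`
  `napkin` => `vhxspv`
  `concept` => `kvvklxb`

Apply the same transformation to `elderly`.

The shift depends on letter class: consonant b→j is +8, but vowel a→h is +7. Vowels shift forward by 7 and consonants shift forward by 8.
For elderly: e(vowel)+7=l, l(cons)+8=t, d(cons)+8=l, e(vowel)+7=l, r(cons)+8=z, l(cons)+8=t, y(cons)+8=g.

ltllztg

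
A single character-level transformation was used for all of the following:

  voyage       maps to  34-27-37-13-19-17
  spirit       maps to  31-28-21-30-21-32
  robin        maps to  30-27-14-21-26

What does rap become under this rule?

30-13-28

v is letter #22 and maps to 34: an offset of 12. Each letter is replaced by its alphabet position (a=1..z=26) + 12.
Applying it to rap: r=18→30, a=1→13, p=16→28.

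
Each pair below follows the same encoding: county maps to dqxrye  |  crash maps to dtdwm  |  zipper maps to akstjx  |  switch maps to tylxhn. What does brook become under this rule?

In county: c→d is +1, o→q is +2, u→x is +3, n→r is +4 — the shift increases by 1 each position. Letter i (0-indexed) is shifted by i+1, so successive shifts are 1, 2, 3, ….
Applying it to brook: b+1=c, r+2=t, o+3=r, o+4=s, k+5=p.

ctrsp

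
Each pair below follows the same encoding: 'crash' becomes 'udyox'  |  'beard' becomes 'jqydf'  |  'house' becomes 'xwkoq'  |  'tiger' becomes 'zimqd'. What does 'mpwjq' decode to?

globe

Each letter's alphabet position (a=0..z=25) is mapped through 11·x+24 mod 26 — an affine cipher.
Reversing it on mpwjq: m(12)→19·(12−24)≡6=g; p(15)→19·(15−24)≡11=l; w(22)→19·(22−24)≡14=o; j(9)→19·(9−24)≡1=b; q(16)→19·(16−24)≡4=e (all mod 26).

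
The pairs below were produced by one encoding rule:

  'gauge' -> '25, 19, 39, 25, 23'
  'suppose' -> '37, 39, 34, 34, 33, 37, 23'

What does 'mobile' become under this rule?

31, 33, 20, 27, 30, 23

g is letter #7 and maps to 25: an offset of 18. The number is (letter's place in the alphabet, a=1) + 18.
Applying it to mobile: m=13→31, o=15→33, b=2→20, i=9→27, l=12→30, e=5→23.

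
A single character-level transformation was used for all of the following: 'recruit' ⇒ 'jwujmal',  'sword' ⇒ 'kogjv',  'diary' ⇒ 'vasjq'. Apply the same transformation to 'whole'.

This is a Caesar cipher with shift 18.
Applying it to whole: w+18=o, h+18=z, o+18=g, l+18=d, e+18=w.

ozgdw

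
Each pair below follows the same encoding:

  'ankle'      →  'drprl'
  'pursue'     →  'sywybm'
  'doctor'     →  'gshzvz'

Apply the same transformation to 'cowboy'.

fsbhvg

In ankle: a→d is +3, n→r is +4, k→p is +5, l→r is +6 — the shift increases by 1 each position. Letter i (0-indexed) is shifted by i+3, so successive shifts are 3, 4, 5, ….
For cowboy: c+3=f, o+4=s, w+5=b, b+6=h, o+7=v, y+8=g.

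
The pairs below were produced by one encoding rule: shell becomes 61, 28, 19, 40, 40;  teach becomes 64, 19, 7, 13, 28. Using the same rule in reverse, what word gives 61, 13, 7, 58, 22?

With a=1..z=26, the number is 3·pos + 4.
Undoing it on 61, 13, 7, 58, 22: 61→(61−4)÷3=19=s, 13→(13−4)÷3=3=c, 7→(7−4)÷3=1=a, 58→(58−4)÷3=18=r, 22→(22−4)÷3=6=f.

scarf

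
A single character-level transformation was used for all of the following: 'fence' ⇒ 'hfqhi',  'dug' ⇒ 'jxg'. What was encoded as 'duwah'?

Read the word backwards and shift each letter +3.
Undoing it on duwah: shift back: d−3=a, u−3=r, w−3=t, a−3=x, h−3=e → artxe; then reverse → extra.

extra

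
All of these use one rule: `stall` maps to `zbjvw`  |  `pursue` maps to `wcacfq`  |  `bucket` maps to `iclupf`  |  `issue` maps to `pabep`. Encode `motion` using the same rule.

Letter i (0-indexed) is shifted by i+7, so successive shifts are 7, 8, 9, ….
For motion: m+7=t, o+8=w, t+9=c, i+10=s, o+11=z, n+12=z.

twcszz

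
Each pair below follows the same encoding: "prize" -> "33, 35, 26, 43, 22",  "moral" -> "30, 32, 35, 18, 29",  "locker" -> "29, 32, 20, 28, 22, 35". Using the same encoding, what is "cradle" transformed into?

p is letter #16 and maps to 33: an offset of 17. The number is (letter's place in the alphabet, a=1) + 17.
Applying it to cradle: c=3→20, r=18→35, a=1→18, d=4→21, l=12→29, e=5→22.

20, 35, 18, 21, 29, 22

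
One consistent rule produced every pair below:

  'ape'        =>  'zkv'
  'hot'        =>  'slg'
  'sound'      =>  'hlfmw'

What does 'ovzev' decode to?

Each letter is replaced by its mirror in the alphabet: a↔z, b↔y, c↔x, and so on (the Atbash cipher).
Decoding ovzev: o↔l, v↔e, z↔a, e↔v, v↔e.

leave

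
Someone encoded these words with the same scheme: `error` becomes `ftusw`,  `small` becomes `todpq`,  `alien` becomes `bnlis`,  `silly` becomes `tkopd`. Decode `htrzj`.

In error: e→f is +1, r→t is +2, r→u is +3, o→s is +4 — the shift increases by 1 each position. Each letter shifts forward by (position + 1), i.e. 1, 2, 3, … — the shift grows by one for each successive letter.
Undoing it on htrzj: h−1=g, t−2=r, r−3=o, z−4=v, j−5=e.

grove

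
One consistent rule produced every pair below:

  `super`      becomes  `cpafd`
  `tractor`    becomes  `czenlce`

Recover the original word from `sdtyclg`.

Two steps: reverse the string, then apply a Caesar shift of +11.
Decoding sdtyclg: shift back: s−11=h, d−11=s, t−11=i, y−11=n, c−11=r, l−11=a, g−11=v → hsinrav; then reverse → varnish.

varnish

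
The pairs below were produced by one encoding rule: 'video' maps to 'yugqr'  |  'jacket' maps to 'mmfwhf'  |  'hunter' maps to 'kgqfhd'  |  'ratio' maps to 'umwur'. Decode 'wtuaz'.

throw

The shifts repeat in a cycle of length 2: positions 0,1,… shift by +3, +12, then the pattern repeats.
Undoing it on wtuaz: w−3=t, t−12=h, u−3=r, a−12=o, z−3=w.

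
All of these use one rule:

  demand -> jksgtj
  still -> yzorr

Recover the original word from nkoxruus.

heirloom

Compare letters: d→j is +6, e→k is +6, m→s is +6 — a constant shift. Every letter moves 6 places later in the alphabet, wrapping around z→a.
Reversing it on nkoxruus: n−6=h, k−6=e, o−6=i, x−6=r, r−6=l, u−6=o, u−6=o, s−6=m.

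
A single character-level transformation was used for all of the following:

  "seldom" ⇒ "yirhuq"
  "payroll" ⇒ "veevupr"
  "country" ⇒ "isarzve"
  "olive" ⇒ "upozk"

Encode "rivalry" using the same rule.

xmberve

A repeating key of period 2 is used — shifts +6, +4 over and over.
On rivalry: r+6=x, i+4=m, v+6=b, a+4=e, l+6=r, r+4=v, y+6=e.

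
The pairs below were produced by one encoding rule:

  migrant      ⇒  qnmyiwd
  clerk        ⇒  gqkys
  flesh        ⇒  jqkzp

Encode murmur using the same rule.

Each letter shifts forward by (position + 4), i.e. 4, 5, 6, … — the shift grows by one for each successive letter.
Applying it to murmur: m+4=q, u+5=z, r+6=x, m+7=t, u+8=c, r+9=a.

qzxtca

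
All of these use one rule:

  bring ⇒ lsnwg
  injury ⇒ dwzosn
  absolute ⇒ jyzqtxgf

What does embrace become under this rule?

The output letters match the input read backwards, each shifted +5: bring reversed is gnirb. Two steps: reverse the string, then apply a Caesar shift of +5.
Applying it to embrace: reverse → ecarbme; then shift: e+5=j, c+5=h, a+5=f, r+5=w, b+5=g, m+5=r, e+5=j.

jhfwgrj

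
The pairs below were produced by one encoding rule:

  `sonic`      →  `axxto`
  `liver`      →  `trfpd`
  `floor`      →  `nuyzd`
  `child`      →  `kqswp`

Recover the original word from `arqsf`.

sight

In sonic: s→a is +8, o→x is +9, n→x is +10, i→t is +11 — the shift increases by 1 each position. Each letter shifts forward by (position + 8), i.e. 8, 9, 10, … — the shift grows by one for each successive letter.
Decoding arqsf: a−8=s, r−9=i, q−10=g, s−11=h, f−12=t.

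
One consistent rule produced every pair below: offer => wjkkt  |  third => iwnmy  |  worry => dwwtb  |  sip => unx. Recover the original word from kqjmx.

The output letters match the input read backwards, each shifted +5: offer reversed is reffo. Two steps: reverse the string, then apply a Caesar shift of +5.
Undoing it on kqjmx: shift back: k−5=f, q−5=l, j−5=e, m−5=h, x−5=s → flehs; then reverse → shelf.

shelf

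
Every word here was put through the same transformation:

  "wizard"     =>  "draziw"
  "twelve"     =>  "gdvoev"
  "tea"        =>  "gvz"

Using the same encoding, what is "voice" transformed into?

Each pair mirrors across the alphabet (w↔d, i↔r, z↔a): positions sum to 25. Each letter is replaced by its mirror in the alphabet: a↔z, b↔y, c↔x, and so on (the Atbash cipher).
Applying it to voice: v↔e, o↔l, i↔r, c↔x, e↔v.

elrxv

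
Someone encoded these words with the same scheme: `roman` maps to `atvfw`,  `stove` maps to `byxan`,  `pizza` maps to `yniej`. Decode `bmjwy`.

sharp

Shifts by position in roman: pos 0: r→a (+9), pos 1: o→t (+5), pos 2: m→v (+9), pos 3: a→f (+5) — repeating every 2. The shifts repeat in a cycle of length 2: positions 0,1,… shift by +9, +5, then the pattern repeats.
Decoding bmjwy: b−9=s, m−5=h, j−9=a, w−5=r, y−9=p.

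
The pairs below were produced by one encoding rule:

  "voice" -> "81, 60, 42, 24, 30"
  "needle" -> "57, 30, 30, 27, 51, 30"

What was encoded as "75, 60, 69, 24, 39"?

torch

v(#22)→81 and o(#15)→60: differences scale by 3, so n = 3·pos + 15. With a=1..z=26, the number is 3·pos + 15.
Decoding 75, 60, 69, 24, 39: 75→(75−15)÷3=20=t, 60→(60−15)÷3=15=o, 69→(69−15)÷3=18=r, 24→(24−15)÷3=3=c, 39→(39−15)÷3=8=h.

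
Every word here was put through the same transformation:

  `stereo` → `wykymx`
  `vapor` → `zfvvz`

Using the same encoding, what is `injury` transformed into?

mspbzh

In stereo: s→w is +4, t→y is +5, e→k is +6, r→y is +7 — the shift increases by 1 each position. Letter i (0-indexed) is shifted by i+4, so successive shifts are 4, 5, 6, ….
On injury: i+4=m, n+5=s, j+6=p, u+7=b, r+8=z, y+9=h.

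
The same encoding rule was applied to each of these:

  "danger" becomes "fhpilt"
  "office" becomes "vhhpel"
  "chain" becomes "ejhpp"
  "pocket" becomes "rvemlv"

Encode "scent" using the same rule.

uelpv

The shift depends on letter class: consonant d→f is +2, but vowel a→h is +7. Two shifts are in play — +7 for a/e/i/o/u, +2 for every other letter.
On scent: s(cons)+2=u, c(cons)+2=e, e(vowel)+7=l, n(cons)+2=p, t(cons)+2=v.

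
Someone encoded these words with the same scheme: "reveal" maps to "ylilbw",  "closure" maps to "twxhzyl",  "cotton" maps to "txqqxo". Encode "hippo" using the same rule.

r(17)→y(24) and e(4)→l(11) fit y≡9x+1 (mod 26); the inverse of 9 mod 26 is 3. Each letter's alphabet position (a=0..z=25) is mapped through 9·x+1 mod 26 — an affine cipher.
For hippo: h(7)→9·7+1≡12=m; i(8)→9·8+1≡21=v; p(15)→9·15+1≡6=g; p(15)→9·15+1≡6=g; o(14)→9·14+1≡23=x (all mod 26).

mvggx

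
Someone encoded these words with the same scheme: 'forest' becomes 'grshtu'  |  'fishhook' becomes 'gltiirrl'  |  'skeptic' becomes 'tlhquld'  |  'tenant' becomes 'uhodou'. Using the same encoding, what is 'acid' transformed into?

The shift depends on letter class: consonant f→g is +1, but vowel o→r is +3. Two shifts are in play — +3 for a/e/i/o/u, +1 for every other letter.
On acid: a(vowel)+3=d, c(cons)+1=d, i(vowel)+3=l, d(cons)+1=e.

ddle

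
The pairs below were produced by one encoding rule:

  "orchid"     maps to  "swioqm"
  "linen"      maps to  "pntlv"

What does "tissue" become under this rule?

In orchid: o→s is +4, r→w is +5, c→i is +6, h→o is +7 — the shift increases by 1 each position. The shift increases by 1 at each position, starting from +4: 4, 5, 6, ….
On tissue: t+4=x, i+5=n, s+6=y, s+7=z, u+8=c, e+9=n.

xnyzcn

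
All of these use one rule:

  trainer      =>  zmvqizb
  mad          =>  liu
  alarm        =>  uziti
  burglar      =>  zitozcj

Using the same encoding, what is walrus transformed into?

acztie

The output letters match the input read backwards, each shifted +8: trainer reversed is reniart. Two steps: reverse the string, then apply a Caesar shift of +8.
For walrus: reverse → surlaw; then shift: s+8=a, u+8=c, r+8=z, l+8=t, a+8=i, w+8=e.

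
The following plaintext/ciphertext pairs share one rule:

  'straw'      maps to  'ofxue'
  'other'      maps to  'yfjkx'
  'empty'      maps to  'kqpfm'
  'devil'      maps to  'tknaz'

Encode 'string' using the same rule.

ofxahs

Each letter's alphabet position (a=0..z=25) is mapped through 17·x+20 mod 26 — an affine cipher.
On string: s(18)→17·18+20≡14=o; t(19)→17·19+20≡5=f; r(17)→17·17+20≡23=x; i(8)→17·8+20≡0=a; n(13)→17·13+20≡7=h; g(6)→17·6+20≡18=s (all mod 26).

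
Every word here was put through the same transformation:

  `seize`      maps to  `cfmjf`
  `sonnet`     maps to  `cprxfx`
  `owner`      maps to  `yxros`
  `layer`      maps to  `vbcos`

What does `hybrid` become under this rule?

rzfbjh

The shifts repeat in a cycle of length 3: positions 0,1,… shift by +10, +1, +4, then the pattern repeats.
Applying it to hybrid: h+10=r, y+1=z, b+4=f, r+10=b, i+1=j, d+4=h.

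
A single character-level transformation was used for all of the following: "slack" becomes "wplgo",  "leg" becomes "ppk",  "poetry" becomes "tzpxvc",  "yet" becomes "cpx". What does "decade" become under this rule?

The shift depends on letter class: consonant s→w is +4, but vowel a→l is +11. Vowels shift forward by 11 and consonants shift forward by 4.
On decade: d(cons)+4=h, e(vowel)+11=p, c(cons)+4=g, a(vowel)+11=l, d(cons)+4=h, e(vowel)+11=p.

hpglhp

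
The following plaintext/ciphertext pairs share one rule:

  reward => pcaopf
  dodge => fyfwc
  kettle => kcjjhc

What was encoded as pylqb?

robin

r(17)→p(15) and e(4)→c(2) fit y≡23x+14 (mod 26); the inverse of 23 mod 26 is 17. This is an affine cipher: with a=0,…,z=25, each position x becomes (23x+14) mod 26.
Reversing it on pylqb: p(15)→17·(15−14)≡17=r; y(24)→17·(24−14)≡14=o; l(11)→17·(11−14)≡1=b; q(16)→17·(16−14)≡8=i; b(1)→17·(1−14)≡13=n (all mod 26).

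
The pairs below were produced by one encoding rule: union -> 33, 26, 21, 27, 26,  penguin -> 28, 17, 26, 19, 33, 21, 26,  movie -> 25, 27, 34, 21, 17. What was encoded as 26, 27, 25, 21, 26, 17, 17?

nominee

Each letter is replaced by its alphabet position (a=1..z=26) + 12.
Decoding 26, 27, 25, 21, 26, 17, 17: 26→(26−12)÷1=14=n, 27→(27−12)÷1=15=o, 25→(25−12)÷1=13=m, 21→(21−12)÷1=9=i, 26→(26−12)÷1=14=n, 17→(17−12)÷1=5=e, 17→(17−12)÷1=5=e.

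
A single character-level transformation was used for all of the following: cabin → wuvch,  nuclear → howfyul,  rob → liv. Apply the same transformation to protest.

Compare letters: c→w is +20, a→u is +20, b→v is +20 — a constant shift. Every letter moves 20 places later in the alphabet, wrapping around z→a.
Applying it to protest: p+20=j, r+20=l, o+20=i, t+20=n, e+20=y, s+20=m, t+20=n.

jlinymn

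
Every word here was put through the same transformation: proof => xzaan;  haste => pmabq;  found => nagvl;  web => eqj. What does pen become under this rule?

The shift depends on letter class: consonant p→x is +8, but vowel o→a is +12. The rule splits by letter class: vowels +12, consonants +8.
Applying it to pen: p(cons)+8=x, e(vowel)+12=q, n(cons)+8=v.

xqv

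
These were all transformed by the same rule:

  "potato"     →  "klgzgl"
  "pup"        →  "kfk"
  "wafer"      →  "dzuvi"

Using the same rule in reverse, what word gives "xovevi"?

Each letter is replaced by its mirror in the alphabet: a↔z, b↔y, c↔x, and so on (the Atbash cipher).
Undoing it on xovevi: x↔c, o↔l, v↔e, e↔v, v↔e, i↔r.

clever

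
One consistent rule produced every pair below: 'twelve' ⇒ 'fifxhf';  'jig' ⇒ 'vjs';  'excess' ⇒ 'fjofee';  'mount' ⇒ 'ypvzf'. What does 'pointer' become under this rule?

bpjzffd

The shift depends on letter class: consonant t→f is +12, but vowel e→f is +1. Two shifts are in play — +1 for a/e/i/o/u, +12 for every other letter.
Applying it to pointer: p(cons)+12=b, o(vowel)+1=p, i(vowel)+1=j, n(cons)+12=z, t(cons)+12=f, e(vowel)+1=f, r(cons)+12=d.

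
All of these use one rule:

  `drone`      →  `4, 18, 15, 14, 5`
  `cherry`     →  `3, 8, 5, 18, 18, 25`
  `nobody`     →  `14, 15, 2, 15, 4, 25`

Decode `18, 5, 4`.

red

d is letter #4 and maps to 4: an offset of 0. Each letter is replaced by its alphabet position (a=1, b=2, …, z=26).
Decoding 18, 5, 4: 18=r, 5=e, 4=d.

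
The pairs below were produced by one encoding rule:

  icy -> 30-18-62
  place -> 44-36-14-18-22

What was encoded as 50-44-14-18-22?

The formula is n = 2×(alphabet index, a=1) + 12.
Decoding 50-44-14-18-22: 50→(50−12)÷2=19=s, 44→(44−12)÷2=16=p, 14→(14−12)÷2=1=a, 18→(18−12)÷2=3=c, 22→(22−12)÷2=5=e.

space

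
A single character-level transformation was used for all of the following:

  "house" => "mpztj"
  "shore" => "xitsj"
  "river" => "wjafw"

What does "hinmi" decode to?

child

Shifts by position in house: pos 0: h→m (+5), pos 1: o→p (+1), pos 2: u→z (+5), pos 3: s→t (+1) — repeating every 2. The shifts repeat in a cycle of length 2: positions 0,1,… shift by +5, +1, then the pattern repeats.
Reversing it on hinmi: h−5=c, i−1=h, n−5=i, m−1=l, i−5=d.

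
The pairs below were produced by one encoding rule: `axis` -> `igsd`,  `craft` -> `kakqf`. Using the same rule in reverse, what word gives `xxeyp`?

In axis: a→i is +8, x→g is +9, i→s is +10, s→d is +11 — the shift increases by 1 each position. The shift increases by 1 at each position, starting from +8: 8, 9, 10, ….
Decoding xxeyp: x−8=p, x−9=o, e−10=u, y−11=n, p−12=d.

pound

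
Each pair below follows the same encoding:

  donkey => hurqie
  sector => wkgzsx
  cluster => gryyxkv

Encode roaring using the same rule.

vuexmtk

The shifts repeat in a cycle of length 2: positions 0,1,… shift by +4, +6, then the pattern repeats.
On roaring: r+4=v, o+6=u, a+4=e, r+6=x, i+4=m, n+6=t, g+4=k.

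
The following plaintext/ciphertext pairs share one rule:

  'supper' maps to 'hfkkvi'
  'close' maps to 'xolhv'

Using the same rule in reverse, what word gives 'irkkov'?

Each pair mirrors across the alphabet (s↔h, u↔f, p↔k): positions sum to 25. This is the alphabet-reversal cipher (Atbash): a becomes z, b becomes y, etc.
Decoding irkkov: i↔r, r↔i, k↔p, k↔p, o↔l, v↔e.

ripple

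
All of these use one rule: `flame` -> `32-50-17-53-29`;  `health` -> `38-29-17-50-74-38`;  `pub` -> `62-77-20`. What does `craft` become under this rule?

23-68-17-32-74

f(#6)→32 and l(#12)→50: differences scale by 3, so n = 3·pos + 14. Each letter becomes 3×(its alphabet position, a=1..z=26) + 14.
On craft: c=3→23, r=18→68, a=1→17, f=6→32, t=20→74.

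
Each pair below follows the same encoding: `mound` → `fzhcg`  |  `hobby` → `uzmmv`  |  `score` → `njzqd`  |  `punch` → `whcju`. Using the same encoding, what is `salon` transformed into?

npizc

m(12)→f(5) and o(14)→z(25) fit y≡23x+15 (mod 26); the inverse of 23 mod 26 is 17. Each letter's alphabet position (a=0..z=25) is mapped through 23·x+15 mod 26 — an affine cipher.
On salon: s(18)→23·18+15≡13=n; a(0)→23·0+15≡15=p; l(11)→23·11+15≡8=i; o(14)→23·14+15≡25=z; n(13)→23·13+15≡2=c (all mod 26).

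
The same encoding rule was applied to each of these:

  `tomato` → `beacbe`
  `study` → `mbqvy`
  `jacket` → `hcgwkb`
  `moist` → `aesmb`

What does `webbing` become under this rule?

ukrrspo

t(19)→b(1) and o(14)→e(4) fit y≡15x+2 (mod 26); the inverse of 15 mod 26 is 7. Treating letters as 0–25, the rule is x ↦ 15x + 2 (mod 26).
On webbing: w(22)→15·22+2≡20=u; e(4)→15·4+2≡10=k; b(1)→15·1+2≡17=r; b(1)→15·1+2≡17=r; i(8)→15·8+2≡18=s; n(13)→15·13+2≡15=p; g(6)→15·6+2≡14=o (all mod 26).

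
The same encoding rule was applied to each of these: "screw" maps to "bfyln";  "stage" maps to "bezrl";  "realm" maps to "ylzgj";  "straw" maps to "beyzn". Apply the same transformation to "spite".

bsxel

This is an affine cipher: with a=0,…,z=25, each position x becomes (3x+25) mod 26.
For spite: s(18)→3·18+25≡1=b; p(15)→3·15+25≡18=s; i(8)→3·8+25≡23=x; t(19)→3·19+25≡4=e; e(4)→3·4+25≡11=l (all mod 26).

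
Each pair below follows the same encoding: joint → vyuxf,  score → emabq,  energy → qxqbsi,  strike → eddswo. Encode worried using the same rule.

iydbuop

Shifts by position in joint: pos 0: j→v (+12), pos 1: o→y (+10), pos 2: i→u (+12), pos 3: n→x (+10) — repeating every 2. A repeating key of period 2 is used — shifts +12, +10 over and over.
On worried: w+12=i, o+10=y, r+12=d, r+10=b, i+12=u, e+10=o, d+12=p.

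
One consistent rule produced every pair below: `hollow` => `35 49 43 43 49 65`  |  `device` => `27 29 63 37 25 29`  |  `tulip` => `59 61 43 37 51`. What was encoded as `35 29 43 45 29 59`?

helmet

h(#8)→35 and o(#15)→49: differences scale by 2, so n = 2·pos + 19. With a=1..z=26, the number is 2·pos + 19.
Decoding 35 29 43 45 29 59: 35→(35−19)÷2=8=h, 29→(29−19)÷2=5=e, 43→(43−19)÷2=12=l, 45→(45−19)÷2=13=m, 29→(29−19)÷2=5=e, 59→(59−19)÷2=20=t.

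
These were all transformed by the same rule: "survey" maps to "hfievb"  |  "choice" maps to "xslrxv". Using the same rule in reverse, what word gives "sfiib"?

Each letter is replaced by its mirror in the alphabet: a↔z, b↔y, c↔x, and so on (the Atbash cipher).
Reversing it on sfiib: s↔h, f↔u, i↔r, i↔r, b↔y.

hurry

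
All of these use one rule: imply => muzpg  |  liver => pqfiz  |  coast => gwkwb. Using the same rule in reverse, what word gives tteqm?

Shifts by position in imply: pos 0: i→m (+4), pos 1: m→u (+8), pos 2: p→z (+10), pos 3: l→p (+4), pos 4: y→g (+8) — repeating every 3. A repeating key of period 3 is used — shifts +4, +8, +10 over and over.
Undoing it on tteqm: t−4=p, t−8=l, e−10=u, q−4=m, m−8=e.

plume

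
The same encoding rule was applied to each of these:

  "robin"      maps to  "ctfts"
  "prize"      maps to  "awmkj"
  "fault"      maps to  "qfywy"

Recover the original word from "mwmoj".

bride

It's a Vigenère-style cipher with numeric key [11,5,4]: position i shifts by key[i mod 3].
Decoding mwmoj: m−11=b, w−5=r, m−4=i, o−11=d, j−5=e.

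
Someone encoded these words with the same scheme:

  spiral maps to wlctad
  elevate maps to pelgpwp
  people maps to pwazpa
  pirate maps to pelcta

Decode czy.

nor

Two steps: reverse the string, then apply a Caesar shift of +11.
Reversing it on czy: shift back: c−11=r, z−11=o, y−11=n → ron; then reverse → nor.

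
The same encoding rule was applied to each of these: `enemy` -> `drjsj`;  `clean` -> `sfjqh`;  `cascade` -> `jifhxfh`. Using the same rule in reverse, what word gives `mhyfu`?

The output letters match the input read backwards, each shifted +5: enemy reversed is ymene. Two steps: reverse the string, then apply a Caesar shift of +5.
Decoding mhyfu: shift back: m−5=h, h−5=c, y−5=t, f−5=a, u−5=p → hctap; then reverse → patch.

patch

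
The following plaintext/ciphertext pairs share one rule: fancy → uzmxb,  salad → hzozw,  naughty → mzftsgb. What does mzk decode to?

nap

Each pair mirrors across the alphabet (f↔u, a↔z, n↔m): positions sum to 25. This is the alphabet-reversal cipher (Atbash): a becomes z, b becomes y, etc.
Undoing it on mzk: m↔n, z↔a, k↔p.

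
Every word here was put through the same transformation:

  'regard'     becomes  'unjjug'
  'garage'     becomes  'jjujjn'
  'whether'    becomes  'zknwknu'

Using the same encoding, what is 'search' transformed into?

vnjufk

The shift depends on letter class: consonant r→u is +3, but vowel e→n is +9. Vowels shift forward by 9 and consonants shift forward by 3.
Applying it to search: s(cons)+3=v, e(vowel)+9=n, a(vowel)+9=j, r(cons)+3=u, c(cons)+3=f, h(cons)+3=k.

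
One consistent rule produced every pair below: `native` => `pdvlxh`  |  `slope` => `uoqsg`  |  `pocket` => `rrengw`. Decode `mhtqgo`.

Shifts by position in native: pos 0: n→p (+2), pos 1: a→d (+3), pos 2: t→v (+2), pos 3: i→l (+3) — repeating every 2. It's a Vigenère-style cipher with numeric key [2,3]: position i shifts by key[i mod 2].
Undoing it on mhtqgo: m−2=k, h−3=e, t−2=r, q−3=n, g−2=e, o−3=l.

kernel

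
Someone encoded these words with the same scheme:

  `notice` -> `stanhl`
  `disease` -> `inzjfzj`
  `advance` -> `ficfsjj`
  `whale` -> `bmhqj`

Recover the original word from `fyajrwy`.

Shifts by position in notice: pos 0: n→s (+5), pos 1: o→t (+5), pos 2: t→a (+7), pos 3: i→n (+5), pos 4: c→h (+5), pos 5: e→l (+7) — repeating every 3. A repeating key of period 3 is used — shifts +5, +5, +7 over and over.
Reversing it on fyajrwy: f−5=a, y−5=t, a−7=t, j−5=e, r−5=m, w−7=p, y−5=t.

attempt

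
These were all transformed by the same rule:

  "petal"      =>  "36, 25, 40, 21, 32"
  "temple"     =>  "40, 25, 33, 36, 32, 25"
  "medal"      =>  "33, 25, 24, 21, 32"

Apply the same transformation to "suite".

p is letter #16 and maps to 36: an offset of 20. Letters become their 1-based position plus 20 (so a→21, b→22, …).
Applying it to suite: s=19→39, u=21→41, i=9→29, t=20→40, e=5→25.

39, 41, 29, 40, 25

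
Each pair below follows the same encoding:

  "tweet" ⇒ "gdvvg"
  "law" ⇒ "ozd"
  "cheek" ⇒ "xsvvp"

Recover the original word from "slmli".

honor

Each letter is replaced by its mirror in the alphabet: a↔z, b↔y, c↔x, and so on (the Atbash cipher).
Decoding slmli: s↔h, l↔o, m↔n, l↔o, i↔r.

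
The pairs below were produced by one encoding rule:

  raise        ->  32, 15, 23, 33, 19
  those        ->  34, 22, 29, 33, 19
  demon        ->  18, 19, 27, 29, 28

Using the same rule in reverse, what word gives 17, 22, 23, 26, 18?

child

r is letter #18 and maps to 32: an offset of 14. Letters become their 1-based position plus 14 (so a→15, b→16, …).
Reversing it on 17, 22, 23, 26, 18: 17→(17−14)÷1=3=c, 22→(22−14)÷1=8=h, 23→(23−14)÷1=9=i, 26→(26−14)÷1=12=l, 18→(18−14)÷1=4=d.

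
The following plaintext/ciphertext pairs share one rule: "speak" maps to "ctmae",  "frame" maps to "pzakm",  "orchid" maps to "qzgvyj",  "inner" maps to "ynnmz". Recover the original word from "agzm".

This is an affine cipher: with a=0,…,z=25, each position x becomes (3x+0) mod 26.
Undoing it on agzm: a(0)→9·(0−0)≡0=a; g(6)→9·(6−0)≡2=c; z(25)→9·(25−0)≡17=r; m(12)→9·(12−0)≡4=e (all mod 26).

acre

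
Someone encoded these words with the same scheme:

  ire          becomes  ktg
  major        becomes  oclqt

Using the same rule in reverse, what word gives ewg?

cue

It's a constant shift of +2 (ROT2).
Reversing it on ewg: e−2=c, w−2=u, g−2=e.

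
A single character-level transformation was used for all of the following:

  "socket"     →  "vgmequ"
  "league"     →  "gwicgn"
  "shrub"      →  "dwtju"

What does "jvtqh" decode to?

The output letters match the input read backwards, each shifted +2: socket reversed is tekcos. Two steps: reverse the string, then apply a Caesar shift of +2.
Decoding jvtqh: shift back: j−2=h, v−2=t, t−2=r, q−2=o, h−2=f → htrof; then reverse → forth.

forth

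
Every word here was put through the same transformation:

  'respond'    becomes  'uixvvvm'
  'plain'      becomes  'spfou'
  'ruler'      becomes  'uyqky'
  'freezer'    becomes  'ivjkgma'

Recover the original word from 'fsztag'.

county

In respond: r→u is +3, e→i is +4, s→x is +5, p→v is +6 — the shift increases by 1 each position. Each letter shifts forward by (position + 3), i.e. 3, 4, 5, … — the shift grows by one for each successive letter.
Undoing it on fsztag: f−3=c, s−4=o, z−5=u, t−6=n, a−7=t, g−8=y.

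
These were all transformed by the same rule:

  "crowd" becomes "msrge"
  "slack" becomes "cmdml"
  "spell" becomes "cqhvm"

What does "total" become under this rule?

Shifts by position in crowd: pos 0: c→m (+10), pos 1: r→s (+1), pos 2: o→r (+3), pos 3: w→g (+10), pos 4: d→e (+1) — repeating every 3. The shifts repeat in a cycle of length 3: positions 0,1,… shift by +10, +1, +3, then the pattern repeats.
For total: t+10=d, o+1=p, t+3=w, a+10=k, l+1=m.

dpwkm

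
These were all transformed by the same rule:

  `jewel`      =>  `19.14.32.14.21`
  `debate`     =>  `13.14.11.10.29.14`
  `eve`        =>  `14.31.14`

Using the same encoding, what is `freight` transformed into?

15.27.14.18.16.17.29

j is letter #10 and maps to 19: an offset of 9. The number is (letter's place in the alphabet, a=1) + 9.
On freight: f=6→15, r=18→27, e=5→14, i=9→18, g=7→16, h=8→17, t=20→29.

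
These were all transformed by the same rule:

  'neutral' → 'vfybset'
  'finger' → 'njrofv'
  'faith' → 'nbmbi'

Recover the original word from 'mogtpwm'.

Shifts by position in neutral: pos 0: n→v (+8), pos 1: e→f (+1), pos 2: u→y (+4), pos 3: t→b (+8), pos 4: r→s (+1), pos 5: a→e (+4) — repeating every 3. It's a Vigenère-style cipher with numeric key [8,1,4]: position i shifts by key[i mod 3].
Undoing it on mogtpwm: m−8=e, o−1=n, g−4=c, t−8=l, p−1=o, w−4=s, m−8=e.

enclose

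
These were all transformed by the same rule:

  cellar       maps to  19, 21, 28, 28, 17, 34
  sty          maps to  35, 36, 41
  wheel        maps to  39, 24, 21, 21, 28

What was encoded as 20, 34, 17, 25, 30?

c is letter #3 and maps to 19: an offset of 16. The number is (letter's place in the alphabet, a=1) + 16.
Reversing it on 20, 34, 17, 25, 30: 20→(20−16)÷1=4=d, 34→(34−16)÷1=18=r, 17→(17−16)÷1=1=a, 25→(25−16)÷1=9=i, 30→(30−16)÷1=14=n.

drain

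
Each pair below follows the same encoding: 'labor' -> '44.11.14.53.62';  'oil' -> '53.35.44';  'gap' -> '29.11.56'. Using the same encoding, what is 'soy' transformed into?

With a=1..z=26, the number is 3·pos + 8.
On soy: s=19→65, o=15→53, y=25→83.

65.53.83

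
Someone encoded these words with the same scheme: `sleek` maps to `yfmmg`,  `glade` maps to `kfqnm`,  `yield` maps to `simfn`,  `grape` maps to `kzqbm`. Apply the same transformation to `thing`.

s(18)→y(24) and l(11)→f(5) fit y≡25x+16 (mod 26); the inverse of 25 mod 26 is 25. Treating letters as 0–25, the rule is x ↦ 25x + 16 (mod 26).
For thing: t(19)→25·19+16≡23=x; h(7)→25·7+16≡9=j; i(8)→25·8+16≡8=i; n(13)→25·13+16≡3=d; g(6)→25·6+16≡10=k (all mod 26).

xjidk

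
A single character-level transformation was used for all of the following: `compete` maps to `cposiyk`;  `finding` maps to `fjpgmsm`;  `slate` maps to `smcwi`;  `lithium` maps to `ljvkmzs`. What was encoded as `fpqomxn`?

In compete: c→c is +0, o→p is +1, m→o is +2, p→s is +3 — the shift increases by 1 each position. Letter i (0-indexed) is shifted by i+0, so successive shifts are 0, 1, 2, ….
Undoing it on fpqomxn: f−0=f, p−1=o, q−2=o, o−3=l, m−4=i, x−5=s, n−6=h.

foolish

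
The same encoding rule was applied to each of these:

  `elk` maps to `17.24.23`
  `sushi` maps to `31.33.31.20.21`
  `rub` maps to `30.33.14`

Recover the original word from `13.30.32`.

e is letter #5 and maps to 17: an offset of 12. Each letter is replaced by its alphabet position (a=1..z=26) + 12.
Undoing it on 13.30.32: 13→(13−12)÷1=1=a, 30→(30−12)÷1=18=r, 32→(32−12)÷1=20=t.

art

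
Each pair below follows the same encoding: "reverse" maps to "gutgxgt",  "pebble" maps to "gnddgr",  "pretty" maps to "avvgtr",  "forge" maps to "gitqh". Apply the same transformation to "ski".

The output letters match the input read backwards, each shifted +2: reverse reversed is esrever. Two steps: reverse the string, then apply a Caesar shift of +2.
On ski: reverse → iks; then shift: i+2=k, k+2=m, s+2=u.

kmu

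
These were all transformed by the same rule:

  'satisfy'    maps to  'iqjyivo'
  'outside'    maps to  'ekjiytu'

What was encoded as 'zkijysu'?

It's a constant shift of +16 (ROT16).
Undoing it on zkijysu: z−16=j, k−16=u, i−16=s, j−16=t, y−16=i, s−16=c, u−16=e.

justice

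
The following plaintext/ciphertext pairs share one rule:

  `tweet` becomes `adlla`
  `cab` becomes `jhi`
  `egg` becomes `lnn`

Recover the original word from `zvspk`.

Compare letters: t→a is +7, w→d is +7, e→l is +7 — a constant shift. Each letter is shifted forward by 7 in the alphabet (a Caesar shift of +7).
Reversing it on zvspk: z−7=s, v−7=o, s−7=l, p−7=i, k−7=d.

solid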